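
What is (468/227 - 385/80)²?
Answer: 99820081/13191424 ≈ 7.5670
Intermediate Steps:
(468/227 - 385/80)² = (468*(1/227) - 385*1/80)² = (468/227 - 77/16)² = (-9991/3632)² = 99820081/13191424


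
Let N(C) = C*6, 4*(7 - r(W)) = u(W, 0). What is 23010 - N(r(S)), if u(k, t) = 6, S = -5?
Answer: 22977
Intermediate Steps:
r(W) = 11/2 (r(W) = 7 - ¼*6 = 7 - 3/2 = 11/2)
N(C) = 6*C
23010 - N(r(S)) = 23010 - 6*11/2 = 23010 - 1*33 = 23010 - 33 = 22977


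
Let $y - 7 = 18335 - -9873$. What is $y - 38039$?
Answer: $-9824$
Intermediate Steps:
$y = 28215$ ($y = 7 + \left(18335 - -9873\right) = 7 + \left(18335 + 9873\right) = 7 + 28208 = 28215$)
$y - 38039 = 28215 - 38039 = -9824$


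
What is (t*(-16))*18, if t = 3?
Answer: -864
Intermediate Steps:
(t*(-16))*18 = (3*(-16))*18 = -48*18 = -864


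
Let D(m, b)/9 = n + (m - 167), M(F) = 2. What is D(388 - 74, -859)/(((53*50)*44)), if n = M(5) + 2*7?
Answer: 1467/116600 ≈ 0.012581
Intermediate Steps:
n = 16 (n = 2 + 2*7 = 2 + 14 = 16)
D(m, b) = -1359 + 9*m (D(m, b) = 9*(16 + (m - 167)) = 9*(16 + (-167 + m)) = 9*(-151 + m) = -1359 + 9*m)
D(388 - 74, -859)/(((53*50)*44)) = (-1359 + 9*(388 - 74))/(((53*50)*44)) = (-1359 + 9*314)/((2650*44)) = (-1359 + 2826)/116600 = 1467*(1/116600) = 1467/116600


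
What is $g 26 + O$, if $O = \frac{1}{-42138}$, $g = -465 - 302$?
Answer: $- \frac{840315997}{42138} \approx -19942.0$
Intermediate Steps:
$g = -767$ ($g = -465 - 302 = -767$)
$O = - \frac{1}{42138} \approx -2.3732 \cdot 10^{-5}$
$g 26 + O = \left(-767\right) 26 - \frac{1}{42138} = -19942 - \frac{1}{42138} = - \frac{840315997}{42138}$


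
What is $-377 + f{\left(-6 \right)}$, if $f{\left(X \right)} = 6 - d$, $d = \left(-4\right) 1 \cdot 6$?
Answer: $-347$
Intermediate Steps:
$d = -24$ ($d = \left(-4\right) 6 = -24$)
$f{\left(X \right)} = 30$ ($f{\left(X \right)} = 6 - -24 = 6 + 24 = 30$)
$-377 + f{\left(-6 \right)} = -377 + 30 = -347$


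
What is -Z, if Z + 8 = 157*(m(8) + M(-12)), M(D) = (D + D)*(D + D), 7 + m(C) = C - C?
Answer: -89325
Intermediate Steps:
m(C) = -7 (m(C) = -7 + (C - C) = -7 + 0 = -7)
M(D) = 4*D² (M(D) = (2*D)*(2*D) = 4*D²)
Z = 89325 (Z = -8 + 157*(-7 + 4*(-12)²) = -8 + 157*(-7 + 4*144) = -8 + 157*(-7 + 576) = -8 + 157*569 = -8 + 89333 = 89325)
-Z = -1*89325 = -89325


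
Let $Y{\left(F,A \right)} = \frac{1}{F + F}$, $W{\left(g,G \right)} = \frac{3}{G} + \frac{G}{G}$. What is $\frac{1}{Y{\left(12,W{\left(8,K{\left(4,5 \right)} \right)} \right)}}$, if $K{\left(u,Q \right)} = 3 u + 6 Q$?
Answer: $24$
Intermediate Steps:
$W{\left(g,G \right)} = 1 + \frac{3}{G}$ ($W{\left(g,G \right)} = \frac{3}{G} + 1 = 1 + \frac{3}{G}$)
$Y{\left(F,A \right)} = \frac{1}{2 F}$
$\frac{1}{Y{\left(12,W{\left(8,K{\left(4,5 \right)} \right)} \right)}} = \frac{1}{\frac{1}{2} \cdot \frac{1}{12}} = \frac{1}{\frac{1}{24}} = 24$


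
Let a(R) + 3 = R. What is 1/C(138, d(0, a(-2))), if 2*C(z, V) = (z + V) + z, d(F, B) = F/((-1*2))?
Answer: 1/138 ≈ 0.0072464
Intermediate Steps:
a(R) = -3 + R
d(F, B) = -F/2 (d(F, B) = F/(-2) = F*(-½) = -F/2)
C(z, V) = z + V/2 (C(z, V) = ((z + V) + z)/2 = ((V + z) + z)/2 = (V + 2*z)/2 = z + V/2)
1/C(138, d(0, a(-2))) = 1/(138 + (-½*0)/2) = 1/(138 + (½)*0) = 1/(138 + 0) = 1/138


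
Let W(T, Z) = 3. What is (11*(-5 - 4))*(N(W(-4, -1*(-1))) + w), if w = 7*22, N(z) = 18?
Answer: -17028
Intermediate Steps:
w = 154
(11*(-5 - 4))*(N(W(-4, -1*(-1))) + w) = (11*(-5 - 4))*(18 + 154) = (11*(-9))*172 = -99*172 = -17028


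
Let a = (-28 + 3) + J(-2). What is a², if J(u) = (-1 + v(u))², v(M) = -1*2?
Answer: 256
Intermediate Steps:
v(M) = -2
J(u) = 9 (J(u) = (-1 - 2)² = (-3)² = 9)
a = -16 (a = (-28 + 3) + 9 = -25 + 9 = -16)
a² = (-16)² = 256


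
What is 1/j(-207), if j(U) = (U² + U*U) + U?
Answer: 1/85491 ≈ 1.1697e-5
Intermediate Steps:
j(U) = U + 2*U² (j(U) = (U² + U²) + U = 2*U² + U = U + 2*U²)
1/j(-207) = 1/(-207*(1 + 2*(-207))) = 1/(-207*(1 - 414)) = 1/(-207*(-413)) = 1/85491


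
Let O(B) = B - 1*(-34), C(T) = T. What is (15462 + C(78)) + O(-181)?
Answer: 15393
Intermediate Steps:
O(B) = 34 + B (O(B) = B + 34 = 34 + B)
(15462 + C(78)) + O(-181) = (15462 + 78) + (34 - 181) = 15540 - 147 = 15393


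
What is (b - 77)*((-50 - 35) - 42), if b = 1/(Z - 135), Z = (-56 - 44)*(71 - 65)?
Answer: 7187692/735 ≈ 9779.2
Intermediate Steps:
Z = -600 (Z = -100*6 = -600)
b = -1/735 (b = 1/(-600 - 135) = 1/(-735) = -1/735 ≈ -0.0013605)
(b - 77)*((-50 - 35) - 42) = (-1/735 - 77)*((-50 - 35) - 42) = -56596*(-85 - 42)/735 = -56596/735*(-127) = 7187692/735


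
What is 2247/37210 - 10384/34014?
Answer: -154979591/632830470 ≈ -0.24490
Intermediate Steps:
2247/37210 - 10384/34014 = 2247*(1/37210) - 10384*1/34014 = 2247/37210 - 5192/17007 = -154979591/632830470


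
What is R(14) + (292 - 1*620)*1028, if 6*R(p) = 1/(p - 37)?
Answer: -46531393/138 ≈ -3.3718e+5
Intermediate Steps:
R(p) = 1/(6*(-37 + p)) (R(p) = 1/(6*(p - 37)) = 1/(6*(-37 + p)))
R(14) + (292 - 1*620)*1028 = 1/(6*(-37 + 14)) + (292 - 1*620)*1028 = (⅙)/(-23) + (292 - 620)*1028 = (⅙)*(-1/23) - 328*1028 = -1/138 - 337184 = -46531393/138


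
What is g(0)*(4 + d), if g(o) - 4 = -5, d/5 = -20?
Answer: 96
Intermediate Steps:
d = -100 (d = 5*(-20) = -100)
g(o) = -1 (g(o) = 4 - 5 = -1)
g(0)*(4 + d) = -(4 - 100) = -1*(-96) = 96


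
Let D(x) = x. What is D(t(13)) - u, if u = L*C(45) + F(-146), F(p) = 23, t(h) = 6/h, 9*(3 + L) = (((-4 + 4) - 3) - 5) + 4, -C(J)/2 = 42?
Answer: -12163/39 ≈ -311.87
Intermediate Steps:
C(J) = -84 (C(J) = -2*42 = -84)
L = -31/9 (L = -3 + ((((-4 + 4) - 3) - 5) + 4)/9 = -3 + (((0 - 3) - 5) + 4)/9 = -3 + ((-3 - 5) + 4)/9 = -3 + (-8 + 4)/9 = -3 + (1/9)*(-4) = -3 - 4/9 = -31/9 ≈ -3.4444)
u = 937/3 (u = -31/9*(-84) + 23 = 868/3 + 23 = 937/3 ≈ 312.33)
D(t(13)) - u = 6/13 - 1*937/3 = 6*(1/13) - 937/3 = 6/13 - 937/3 = -12163/39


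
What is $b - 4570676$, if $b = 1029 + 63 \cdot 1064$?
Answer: $-4502615$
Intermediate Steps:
$b = 68061$ ($b = 1029 + 67032 = 68061$)
$b - 4570676 = 68061 - 4570676 = -4502615$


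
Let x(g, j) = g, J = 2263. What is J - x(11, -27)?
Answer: 2252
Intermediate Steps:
J - x(11, -27) = 2263 - 1*11 = 2263 - 11 = 2252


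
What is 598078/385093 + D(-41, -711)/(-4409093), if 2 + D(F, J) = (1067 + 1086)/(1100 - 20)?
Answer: 2847940047809971/1833743718700920 ≈ 1.5531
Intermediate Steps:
D(F, J) = -7/1080 (D(F, J) = -2 + (1067 + 1086)/(1100 - 20) = -2 + 2153/1080 = -7/1080)
598078/385093 + D(-41, -711)/(-4409093) = 598078/385093 - 7/1080/(-4409093) = 598078*(1/385093) - 7/1080*(-1/4409093) = 598078/385093 + 7/4761820440 = 2847940047809971/1833743718700920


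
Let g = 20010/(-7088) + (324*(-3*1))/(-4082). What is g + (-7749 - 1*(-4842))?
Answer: -21045912549/7233304 ≈ -2909.6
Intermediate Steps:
g = -18697821/7233304 (g = 20010*(-1/7088) + (324*(-3))*(-1/4082) = -10005/3544 - 972*(-1/4082) = -10005/3544 + 486/2041 = -18697821/7233304 ≈ -2.5850)
g + (-7749 - 1*(-4842)) = -18697821/7233304 + (-7749 - 1*(-4842)) = -18697821/7233304 + (-7749 + 4842) = -18697821/7233304 - 2907 = -21045912549/7233304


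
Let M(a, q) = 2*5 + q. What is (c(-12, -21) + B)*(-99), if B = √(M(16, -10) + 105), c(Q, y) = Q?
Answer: 1188 - 99*√105 ≈ 173.55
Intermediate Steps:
M(a, q) = 10 + q
B = √105 (B = √((10 - 10) + 105) = √(0 + 105) = √105 ≈ 10.247)
(c(-12, -21) + B)*(-99) = (-12 + √105)*(-99) = 1188 - 99*√105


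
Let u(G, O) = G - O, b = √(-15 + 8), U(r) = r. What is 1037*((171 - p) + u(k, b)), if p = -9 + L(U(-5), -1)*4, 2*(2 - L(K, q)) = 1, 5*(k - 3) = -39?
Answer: 877302/5 - 1037*I*√7 ≈ 1.7546e+5 - 2743.6*I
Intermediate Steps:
k = -24/5 (k = 3 + (⅕)*(-39) = 3 - 39/5 = -24/5 ≈ -4.8000)
L(K, q) = 3/2 (L(K, q) = 2 - ½*1 = 2 - ½ = 3/2)
b = I*√7 (b = √(-7) = I*√7 ≈ 2.6458*I)
p = -3 (p = -9 + (3/2)*4 = -9 + 6 = -3)
1037*((171 - p) + u(k, b)) = 1037*((171 - 1*(-3)) + (-24/5 - I*√7)) = 1037*((171 + 3) + (-24/5 - I*√7)) = 1037*(174 + (-24/5 - I*√7)) = 1037*(846/5 - I*√7) = 877302/5 - 1037*I*√7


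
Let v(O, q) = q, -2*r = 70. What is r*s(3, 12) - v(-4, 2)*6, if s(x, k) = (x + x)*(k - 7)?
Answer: -1062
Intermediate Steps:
r = -35 (r = -½*70 = -35)
s(x, k) = 2*x*(-7 + k) (s(x, k) = (2*x)*(-7 + k) = 2*x*(-7 + k))
r*s(3, 12) - v(-4, 2)*6 = -70*3*(-7 + 12) - 1*2*6 = -70*3*5 - 2*6 = -35*30 - 12 = -1050 - 12 = -1062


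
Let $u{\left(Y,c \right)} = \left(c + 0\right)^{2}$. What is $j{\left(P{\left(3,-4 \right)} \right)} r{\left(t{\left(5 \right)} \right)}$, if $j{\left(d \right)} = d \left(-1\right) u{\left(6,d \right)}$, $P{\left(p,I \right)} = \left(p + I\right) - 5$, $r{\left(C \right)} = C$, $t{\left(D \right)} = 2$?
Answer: $432$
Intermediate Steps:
$u{\left(Y,c \right)} = c^{2}$
$P{\left(p,I \right)} = -5 + I + p$ ($P{\left(p,I \right)} = \left(I + p\right) - 5 = -5 + I + p$)
$j{\left(d \right)} = - d^{3}$ ($j{\left(d \right)} = d \left(-1\right) d^{2} = - d d^{2} = - d^{3}$)
$j{\left(P{\left(3,-4 \right)} \right)} r{\left(t{\left(5 \right)} \right)} = - \left(-5 - 4 + 3\right)^{3} \cdot 2 = - \left(-6\right)^{3} \cdot 2 = \left(-1\right) \left(-216\right) 2 = 216 \cdot 2 = 432$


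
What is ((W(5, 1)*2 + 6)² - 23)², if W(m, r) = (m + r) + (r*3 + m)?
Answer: 1283689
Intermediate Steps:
W(m, r) = 2*m + 4*r (W(m, r) = (m + r) + (3*r + m) = (m + r) + (m + 3*r) = 2*m + 4*r)
((W(5, 1)*2 + 6)² - 23)² = (((2*5 + 4*1)*2 + 6)² - 23)² = (((10 + 4)*2 + 6)² - 23)² = ((14*2 + 6)² - 23)² = ((28 + 6)² - 23)² = (34² - 23)² = (1156 - 23)² = 1133² = 1283689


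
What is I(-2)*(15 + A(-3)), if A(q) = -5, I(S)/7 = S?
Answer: -140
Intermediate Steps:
I(S) = 7*S
I(-2)*(15 + A(-3)) = (7*(-2))*(15 - 5) = -14*10 = -140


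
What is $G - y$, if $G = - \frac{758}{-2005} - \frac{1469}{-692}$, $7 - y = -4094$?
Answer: $- \frac{5686503579}{1387460} \approx -4098.5$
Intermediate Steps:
$y = 4101$ ($y = 7 - -4094 = 7 + 4094 = 4101$)
$G = \frac{3469881}{1387460}$ ($G = \left(-758\right) \left(- \frac{1}{2005}\right) - - \frac{1469}{692} = \frac{758}{2005} + \frac{1469}{692} = \frac{3469881}{1387460} \approx 2.5009$)
$G - y = \frac{3469881}{1387460} - 4101 = - \frac{5686503579}{1387460}$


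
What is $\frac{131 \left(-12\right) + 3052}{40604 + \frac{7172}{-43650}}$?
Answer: $\frac{16150500}{443089357} \approx 0.03645$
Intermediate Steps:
$\frac{131 \left(-12\right) + 3052}{40604 + \frac{7172}{-43650}} = \frac{-1572 + 3052}{40604 + 7172 \left(- \frac{1}{43650}\right)} = \frac{1480}{40604 - \frac{3586}{21825}} = \frac{1480}{\frac{886178714}{21825}} = 1480 \cdot \frac{21825}{886178714} = \frac{16150500}{443089357}$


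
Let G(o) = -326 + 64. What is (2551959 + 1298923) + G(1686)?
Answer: 3850620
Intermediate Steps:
G(o) = -262
(2551959 + 1298923) + G(1686) = (2551959 + 1298923) - 262 = 3850882 - 262 = 3850620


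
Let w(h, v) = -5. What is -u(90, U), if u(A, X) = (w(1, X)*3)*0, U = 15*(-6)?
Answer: 0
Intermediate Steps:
U = -90
u(A, X) = 0 (u(A, X) = -5*3*0 = -15*0 = 0)
-u(90, U) = -1*0 = 0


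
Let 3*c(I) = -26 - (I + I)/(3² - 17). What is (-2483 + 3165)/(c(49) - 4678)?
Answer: -8184/56191 ≈ -0.14565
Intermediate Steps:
c(I) = -26/3 + I/12 (c(I) = (-26 - (I + I)/(3² - 17))/3 = (-26 - 2*I/(9 - 17))/3 = (-26 - 2*I/(-8))/3 = (-26 - 2*I*(-1)/8)/3 = (-26 - (-1)*I/4)/3 = (-26 + I/4)/3 = -26/3 + I/12)
(-2483 + 3165)/(c(49) - 4678) = (-2483 + 3165)/((-26/3 + (1/12)*49) - 4678) = 682/((-26/3 + 49/12) - 4678) = 682/(-55/12 - 4678) = 682/(-56191/12) = 682*(-12/56191) = -8184/56191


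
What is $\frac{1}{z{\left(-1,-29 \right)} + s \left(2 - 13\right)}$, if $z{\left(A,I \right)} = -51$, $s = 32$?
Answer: $- \frac{1}{403} \approx -0.0024814$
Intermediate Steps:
$\frac{1}{z{\left(-1,-29 \right)} + s \left(2 - 13\right)} = \frac{1}{-51 + 32 \left(2 - 13\right)} = \frac{1}{-51 + 32 \left(-11\right)} = \frac{1}{-51 - 352} = \frac{1}{-403} = - \frac{1}{403}$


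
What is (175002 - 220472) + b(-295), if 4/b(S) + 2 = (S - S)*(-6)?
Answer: -45472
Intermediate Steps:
b(S) = -2 (b(S) = 4/(-2 + (S - S)*(-6)) = 4/(-2 + 0*(-6)) = 4/(-2 + 0) = 4/(-2) = 4*(-½) = -2)
(175002 - 220472) + b(-295) = (175002 - 220472) - 2 = -45470 - 2 = -45472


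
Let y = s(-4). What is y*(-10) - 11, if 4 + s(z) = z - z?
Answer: 29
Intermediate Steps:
s(z) = -4 (s(z) = -4 + (z - z) = -4 + 0 = -4)
y = -4
y*(-10) - 11 = -4*(-10) - 11 = 40 - 11 = 29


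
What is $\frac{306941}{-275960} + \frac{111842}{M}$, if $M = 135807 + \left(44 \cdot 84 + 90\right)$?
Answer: $- \frac{11982896693}{38522084280} \approx -0.31107$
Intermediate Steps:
$M = 139593$ ($M = 135807 + \left(3696 + 90\right) = 135807 + 3786 = 139593$)
$\frac{306941}{-275960} + \frac{111842}{M} = \frac{306941}{-275960} + \frac{111842}{139593} = 306941 \left(- \frac{1}{275960}\right) + 111842 \cdot \frac{1}{139593} = - \frac{306941}{275960} + \frac{111842}{139593} = - \frac{11982896693}{38522084280}$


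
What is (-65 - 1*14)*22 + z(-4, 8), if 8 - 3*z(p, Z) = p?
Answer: -1734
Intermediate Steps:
z(p, Z) = 8/3 - p/3
(-65 - 1*14)*22 + z(-4, 8) = (-65 - 1*14)*22 + (8/3 - ⅓*(-4)) = (-65 - 14)*22 + (8/3 + 4/3) = -79*22 + 4 = -1738 + 4 = -1734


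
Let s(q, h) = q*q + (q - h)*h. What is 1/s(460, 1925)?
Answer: -1/2608525 ≈ -3.8336e-7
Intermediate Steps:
s(q, h) = q² + h*(q - h)
1/s(460, 1925) = 1/(460² - 1*1925² + 1925*460) = 1/(211600 - 1*3705625 + 885500) = 1/(211600 - 3705625 + 885500) = 1/(-2608525) = -1/2608525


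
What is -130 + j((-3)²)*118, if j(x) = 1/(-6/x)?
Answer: -307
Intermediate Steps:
j(x) = -x/6
-130 + j((-3)²)*118 = -130 - ⅙*(-3)²*118 = -130 - ⅙*9*118 = -130 - 3/2*118 = -130 - 177 = -307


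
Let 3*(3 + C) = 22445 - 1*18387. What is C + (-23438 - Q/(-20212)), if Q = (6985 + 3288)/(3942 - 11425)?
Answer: -10022342461759/453739188 ≈ -22088.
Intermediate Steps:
Q = -10273/7483 (Q = 10273/(-7483) = 10273*(-1/7483) = -10273/7483 ≈ -1.3728)
C = 4049/3 (C = -3 + (22445 - 1*18387)/3 = -3 + (22445 - 18387)/3 = -3 + (⅓)*4058 = -3 + 4058/3 = 4049/3 ≈ 1349.7)
C + (-23438 - Q/(-20212)) = 4049/3 + (-23438 - (-10273)/(7483*(-20212))) = 4049/3 + (-23438 - (-10273)*(-1)/(7483*20212)) = 4049/3 + (-23438 - 1*10273/151246396) = 4049/3 + (-23438 - 10273/151246396) = 4049/3 - 3544913039721/151246396 = -10022342461759/453739188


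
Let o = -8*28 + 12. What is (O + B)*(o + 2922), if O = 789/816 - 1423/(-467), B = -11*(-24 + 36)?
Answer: -22028629305/63512 ≈ -3.4684e+5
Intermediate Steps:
B = -132 (B = -11*12 = -132)
O = 509877/127024 (O = 789*(1/816) - 1423*(-1/467) = 263/272 + 1423/467 = 509877/127024 ≈ 4.0140)
o = -212 (o = -224 + 12 = -212)
(O + B)*(o + 2922) = (509877/127024 - 132)*(-212 + 2922) = -16257291/127024*2710 = -22028629305/63512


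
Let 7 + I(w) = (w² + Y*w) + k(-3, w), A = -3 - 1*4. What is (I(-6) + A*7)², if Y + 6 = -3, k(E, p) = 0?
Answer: 1156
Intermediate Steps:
A = -7 (A = -3 - 4 = -7)
Y = -9 (Y = -6 - 3 = -9)
I(w) = -7 + w² - 9*w (I(w) = -7 + ((w² - 9*w) + 0) = -7 + (w² - 9*w) = -7 + w² - 9*w)
(I(-6) + A*7)² = ((-7 + (-6)² - 9*(-6)) - 7*7)² = ((-7 + 36 + 54) - 49)² = (83 - 49)² = 34² = 1156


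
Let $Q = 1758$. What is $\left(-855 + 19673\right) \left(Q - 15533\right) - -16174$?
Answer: $-259201776$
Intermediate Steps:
$\left(-855 + 19673\right) \left(Q - 15533\right) - -16174 = \left(-855 + 19673\right) \left(1758 - 15533\right) - -16174 = 18818 \left(-13775\right) + 16174 = -259217950 + 16174 = -259201776$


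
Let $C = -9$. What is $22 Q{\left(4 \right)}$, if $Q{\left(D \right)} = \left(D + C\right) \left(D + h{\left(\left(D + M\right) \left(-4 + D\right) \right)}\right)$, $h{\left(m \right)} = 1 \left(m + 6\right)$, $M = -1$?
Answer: $-1100$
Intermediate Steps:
$h{\left(m \right)} = 6 + m$ ($h{\left(m \right)} = 1 \left(6 + m\right) = 6 + m$)
$Q{\left(D \right)} = \left(-9 + D\right) \left(6 + D + \left(-1 + D\right) \left(-4 + D\right)\right)$ ($Q{\left(D \right)} = \left(D - 9\right) \left(D + \left(6 + \left(D - 1\right) \left(-4 + D\right)\right)\right) = \left(-9 + D\right) \left(D + \left(6 + \left(-1 + D\right) \left(-4 + D\right)\right)\right) = \left(-9 + D\right) \left(6 + D + \left(-1 + D\right) \left(-4 + D\right)\right)$)
$22 Q{\left(4 \right)} = 22 \left(-90 + 4^{3} - 13 \cdot 4^{2} + 46 \cdot 4\right) = 22 \left(-90 + 64 - 208 + 184\right) = 22 \left(-50\right) = -1100$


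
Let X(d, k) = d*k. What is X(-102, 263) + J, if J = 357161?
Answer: 330335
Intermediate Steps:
X(-102, 263) + J = -102*263 + 357161 = -26826 + 357161 = 330335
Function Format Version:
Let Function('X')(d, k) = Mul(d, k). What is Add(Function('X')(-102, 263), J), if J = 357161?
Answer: 330335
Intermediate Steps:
Add(Function('X')(-102, 263), J) = Add(Mul(-102, 263), 357161) = Add(-26826, 357161) = 330335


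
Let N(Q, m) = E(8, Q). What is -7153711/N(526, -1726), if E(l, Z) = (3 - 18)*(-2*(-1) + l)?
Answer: 7153711/150 ≈ 47691.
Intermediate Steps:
E(l, Z) = -30 - 15*l (E(l, Z) = -15*(2 + l) = -30 - 15*l)
N(Q, m) = -150 (N(Q, m) = -30 - 15*8 = -30 - 120 = -150)
-7153711/N(526, -1726) = -7153711/(-150) = -7153711*(-1/150) = 7153711/150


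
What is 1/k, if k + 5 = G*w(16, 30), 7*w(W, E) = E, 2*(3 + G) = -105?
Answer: -7/1700 ≈ -0.0041176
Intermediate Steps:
G = -111/2 (G = -3 + (1/2)*(-105) = -3 - 105/2 = -111/2 ≈ -55.500)
w(W, E) = E/7
k = -1700/7 (k = -5 - 111*30/14 = -5 - 111/2*30/7 = -5 - 1665/7 = -1700/7 ≈ -242.86)
1/k = 1/(-1700/7) = -7/1700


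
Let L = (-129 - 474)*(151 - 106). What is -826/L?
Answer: 826/27135 ≈ 0.030440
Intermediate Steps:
L = -27135 (L = -603*45 = -27135)
-826/L = -826/(-27135) = -826*(-1/27135) = 826/27135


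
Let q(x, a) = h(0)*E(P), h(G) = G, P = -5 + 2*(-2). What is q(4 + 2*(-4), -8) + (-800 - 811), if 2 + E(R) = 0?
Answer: -1611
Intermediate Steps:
P = -9 (P = -5 - 4 = -9)
E(R) = -2 (E(R) = -2 + 0 = -2)
q(x, a) = 0 (q(x, a) = 0*(-2) = 0)
q(4 + 2*(-4), -8) + (-800 - 811) = 0 + (-800 - 811) = 0 - 1611 = -1611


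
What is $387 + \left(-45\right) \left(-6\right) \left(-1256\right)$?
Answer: $-338733$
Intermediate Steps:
$387 + \left(-45\right) \left(-6\right) \left(-1256\right) = 387 + 270 \left(-1256\right) = 387 - 339120 = -338733$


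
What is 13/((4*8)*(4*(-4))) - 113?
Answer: -57869/512 ≈ -113.03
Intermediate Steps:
13/((4*8)*(4*(-4))) - 113 = 13/(32*(-16)) - 113 = 13/(-512) - 113 = -1/512*13 - 113 = -13/512 - 113 = -57869/512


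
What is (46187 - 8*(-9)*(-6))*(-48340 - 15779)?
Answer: -2933764845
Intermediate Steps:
(46187 - 8*(-9)*(-6))*(-48340 - 15779) = (46187 + 72*(-6))*(-64119) = (46187 - 432)*(-64119) = 45755*(-64119) = -2933764845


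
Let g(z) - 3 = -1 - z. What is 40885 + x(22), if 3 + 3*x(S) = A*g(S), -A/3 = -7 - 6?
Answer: 40624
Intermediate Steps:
A = 39 (A = -3*(-7 - 6) = -3*(-13) = 39)
g(z) = 2 - z (g(z) = 3 + (-1 - z) = 2 - z)
x(S) = 25 - 13*S (x(S) = -1 + (39*(2 - S))/3 = -1 + (78 - 39*S)/3 = -1 + (26 - 13*S) = 25 - 13*S)
40885 + x(22) = 40885 + (25 - 13*22) = 40885 + (25 - 286) = 40885 - 261 = 40624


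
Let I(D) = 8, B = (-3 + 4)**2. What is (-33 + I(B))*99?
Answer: -2475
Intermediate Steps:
B = 1 (B = 1**2 = 1)
(-33 + I(B))*99 = (-33 + 8)*99 = -25*99 = -2475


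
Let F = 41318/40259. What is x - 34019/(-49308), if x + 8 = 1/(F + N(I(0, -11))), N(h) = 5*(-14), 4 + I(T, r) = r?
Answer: -6964396473/950826709 ≈ -7.3246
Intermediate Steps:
I(T, r) = -4 + r
F = 41318/40259 (F = 41318*(1/40259) = 41318/40259 ≈ 1.0263)
N(h) = -70
x = -22254755/2776812 (x = -8 + 1/(41318/40259 - 70) = -8 + 1/(-2776812/40259) = -8 - 40259/2776812 = -22254755/2776812 ≈ -8.0145)
x - 34019/(-49308) = -22254755/2776812 - 34019/(-49308) = -22254755/2776812 - 34019*(-1)/49308 = -22254755/2776812 - 1*(-34019/49308) = -22254755/2776812 + 34019/49308 = -6964396473/950826709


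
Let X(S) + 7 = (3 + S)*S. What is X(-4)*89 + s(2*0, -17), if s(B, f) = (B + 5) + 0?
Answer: -262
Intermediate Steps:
s(B, f) = 5 + B (s(B, f) = (5 + B) + 0 = 5 + B)
X(S) = -7 + S*(3 + S) (X(S) = -7 + (3 + S)*S = -7 + S*(3 + S))
X(-4)*89 + s(2*0, -17) = (-7 + (-4)**2 + 3*(-4))*89 + (5 + 2*0) = (-7 + 16 - 12)*89 + (5 + 0) = -3*89 + 5 = -267 + 5 = -262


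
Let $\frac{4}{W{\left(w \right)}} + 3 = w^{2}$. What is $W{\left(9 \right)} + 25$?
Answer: $\frac{977}{39} \approx 25.051$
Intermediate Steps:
$W{\left(w \right)} = \frac{4}{-3 + w^{2}}$
$W{\left(9 \right)} + 25 = \frac{4}{-3 + 9^{2}} + 25 = \frac{4}{-3 + 81} + 25 = \frac{4}{78} + 25 = 4 \cdot \frac{1}{78} + 25 = \frac{2}{39} + 25 = \frac{977}{39}$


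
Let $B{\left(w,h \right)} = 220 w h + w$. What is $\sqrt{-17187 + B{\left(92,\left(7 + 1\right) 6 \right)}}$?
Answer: $5 \sqrt{38177} \approx 976.95$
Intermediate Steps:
$B{\left(w,h \right)} = w + 220 h w$ ($B{\left(w,h \right)} = 220 h w + w = w + 220 h w$)
$\sqrt{-17187 + B{\left(92,\left(7 + 1\right) 6 \right)}} = \sqrt{-17187 + 92 \left(1 + 220 \left(7 + 1\right) 6\right)} = \sqrt{-17187 + 92 \left(1 + 220 \cdot 8 \cdot 6\right)} = \sqrt{-17187 + 92 \left(1 + 220 \cdot 48\right)} = \sqrt{-17187 + 92 \left(1 + 10560\right)} = \sqrt{-17187 + 92 \cdot 10561} = \sqrt{-17187 + 971612} = \sqrt{954425} = 5 \sqrt{38177}$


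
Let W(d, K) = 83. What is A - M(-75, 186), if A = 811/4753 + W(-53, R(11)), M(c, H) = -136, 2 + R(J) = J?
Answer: 1041718/4753 ≈ 219.17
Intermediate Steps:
R(J) = -2 + J
A = 395310/4753 (A = 811/4753 + 83 = 395310/4753 ≈ 83.171)
A - M(-75, 186) = 395310/4753 - 1*(-136) = 395310/4753 + 136 = 1041718/4753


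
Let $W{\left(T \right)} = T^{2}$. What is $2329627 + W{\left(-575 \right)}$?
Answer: $2660252$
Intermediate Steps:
$2329627 + W{\left(-575 \right)} = 2329627 + \left(-575\right)^{2} = 2329627 + 330625 = 2660252$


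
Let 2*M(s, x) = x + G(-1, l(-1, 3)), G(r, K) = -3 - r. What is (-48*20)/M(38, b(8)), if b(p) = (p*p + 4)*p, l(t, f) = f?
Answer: -960/271 ≈ -3.5424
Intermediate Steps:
b(p) = p*(4 + p²) (b(p) = (p² + 4)*p = (4 + p²)*p = p*(4 + p²))
M(s, x) = -1 + x/2 (M(s, x) = (x + (-3 - 1*(-1)))/2 = (x + (-3 + 1))/2 = (x - 2)/2 = (-2 + x)/2 = -1 + x/2)
(-48*20)/M(38, b(8)) = (-48*20)/(-1 + (8*(4 + 8²))/2) = -960/(-1 + (8*(4 + 64))/2) = -960/(-1 + (8*68)/2) = -960/(-1 + (½)*544) = -960/(-1 + 272) = -960/271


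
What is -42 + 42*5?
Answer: 168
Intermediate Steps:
-42 + 42*5 = -42 + 210 = 168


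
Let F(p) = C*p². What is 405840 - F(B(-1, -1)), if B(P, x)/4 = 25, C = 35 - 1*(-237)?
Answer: -2314160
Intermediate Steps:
C = 272 (C = 35 + 237 = 272)
B(P, x) = 100 (B(P, x) = 4*25 = 100)
F(p) = 272*p²
405840 - F(B(-1, -1)) = 405840 - 272*100² = 405840 - 272*10000 = 405840 - 1*2720000 = 405840 - 2720000 = -2314160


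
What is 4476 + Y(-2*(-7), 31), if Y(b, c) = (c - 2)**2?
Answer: 5317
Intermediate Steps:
Y(b, c) = (-2 + c)**2
4476 + Y(-2*(-7), 31) = 4476 + (-2 + 31)**2 = 4476 + 29**2 = 4476 + 841 = 5317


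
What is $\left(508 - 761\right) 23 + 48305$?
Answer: $42486$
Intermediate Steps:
$\left(508 - 761\right) 23 + 48305 = \left(-253\right) 23 + 48305 = -5819 + 48305 = 42486$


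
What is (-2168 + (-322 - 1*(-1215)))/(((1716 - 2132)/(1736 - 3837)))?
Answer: -2678775/416 ≈ -6439.4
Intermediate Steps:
(-2168 + (-322 - 1*(-1215)))/(((1716 - 2132)/(1736 - 3837))) = (-2168 + (-322 + 1215))/((-416/(-2101))) = (-2168 + 893)/((-416*(-1/2101))) = -1275/416/2101 = -1275*2101/416 = -2678775/416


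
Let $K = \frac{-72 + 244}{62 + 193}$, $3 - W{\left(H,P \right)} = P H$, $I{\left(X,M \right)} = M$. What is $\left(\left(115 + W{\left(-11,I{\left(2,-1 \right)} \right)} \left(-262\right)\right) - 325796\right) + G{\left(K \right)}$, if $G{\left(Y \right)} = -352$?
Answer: $-323937$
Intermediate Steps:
$W{\left(H,P \right)} = 3 - H P$ ($W{\left(H,P \right)} = 3 - P H = 3 - H P$)
$K = \frac{172}{255} \approx 0.67451$
$\left(\left(115 + W{\left(-11,I{\left(2,-1 \right)} \right)} \left(-262\right)\right) - 325796\right) + G{\left(K \right)} = \left(\left(115 + \left(3 - \left(-11\right) \left(-1\right)\right) \left(-262\right)\right) - 325796\right) - 352 = \left(\left(115 + \left(3 - 11\right) \left(-262\right)\right) - 325796\right) - 352 = \left(\left(115 - -2096\right) - 325796\right) - 352 = \left(\left(115 + 2096\right) - 325796\right) - 352 = \left(2211 - 325796\right) - 352 = -323585 - 352 = -323937$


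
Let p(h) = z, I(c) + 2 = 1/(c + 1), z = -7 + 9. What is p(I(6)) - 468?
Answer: -466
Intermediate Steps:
z = 2
I(c) = -2 + 1/(1 + c) (I(c) = -2 + 1/(c + 1) = -2 + 1/(1 + c))
p(h) = 2
p(I(6)) - 468 = 2 - 468 = -466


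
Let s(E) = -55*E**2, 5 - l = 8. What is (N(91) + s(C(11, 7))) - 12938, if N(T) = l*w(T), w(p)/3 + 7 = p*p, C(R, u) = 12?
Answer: -95324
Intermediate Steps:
l = -3 (l = 5 - 1*8 = 5 - 8 = -3)
w(p) = -21 + 3*p**2 (w(p) = -21 + 3*(p*p) = -21 + 3*p**2)
N(T) = 63 - 9*T**2 (N(T) = -3*(-21 + 3*T**2) = 63 - 9*T**2)
(N(91) + s(C(11, 7))) - 12938 = ((63 - 9*91**2) - 55*12**2) - 12938 = ((63 - 9*8281) - 55*144) - 12938 = ((63 - 74529) - 7920) - 12938 = (-74466 - 7920) - 12938 = -82386 - 12938 = -95324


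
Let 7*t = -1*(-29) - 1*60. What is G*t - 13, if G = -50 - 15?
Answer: 1924/7 ≈ 274.86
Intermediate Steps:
t = -31/7 (t = (-1*(-29) - 1*60)/7 = (29 - 60)/7 = (⅐)*(-31) = -31/7 ≈ -4.4286)
G = -65
G*t - 13 = -65*(-31/7) - 13 = 2015/7 - 13 = 1924/7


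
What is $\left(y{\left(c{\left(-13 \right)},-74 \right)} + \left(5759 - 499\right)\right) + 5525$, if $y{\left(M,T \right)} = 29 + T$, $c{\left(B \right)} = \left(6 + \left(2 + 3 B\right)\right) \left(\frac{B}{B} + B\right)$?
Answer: $10740$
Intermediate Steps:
$c{\left(B \right)} = \left(1 + B\right) \left(8 + 3 B\right)$ ($c{\left(B \right)} = \left(8 + 3 B\right) \left(1 + B\right) = \left(1 + B\right) \left(8 + 3 B\right)$)
$\left(y{\left(c{\left(-13 \right)},-74 \right)} + \left(5759 - 499\right)\right) + 5525 = \left(\left(29 - 74\right) + \left(5759 - 499\right)\right) + 5525 = \left(-45 + 5260\right) + 5525 = 5215 + 5525 = 10740$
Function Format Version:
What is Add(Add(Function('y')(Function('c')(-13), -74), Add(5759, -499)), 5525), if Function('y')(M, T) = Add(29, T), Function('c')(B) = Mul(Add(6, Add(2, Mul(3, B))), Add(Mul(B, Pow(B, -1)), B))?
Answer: 10740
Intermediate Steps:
Function('c')(B) = Mul(Add(1, B), Add(8, Mul(3, B))) (Function('c')(B) = Mul(Add(8, Mul(3, B)), Add(1, B)) = Mul(Add(1, B), Add(8, Mul(3, B))))
Add(Add(Function('y')(Function('c')(-13), -74), Add(5759, -499)), 5525) = Add(Add(Add(29, -74), Add(5759, -499)), 5525) = Add(Add(-45, 5260), 5525) = Add(5215, 5525) = 10740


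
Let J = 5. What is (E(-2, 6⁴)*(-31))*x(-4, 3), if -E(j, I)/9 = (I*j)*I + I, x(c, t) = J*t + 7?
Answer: -20611011168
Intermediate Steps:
x(c, t) = 7 + 5*t (x(c, t) = 5*t + 7 = 7 + 5*t)
E(j, I) = -9*I - 9*j*I² (E(j, I) = -9*((I*j)*I + I) = -9*(j*I² + I) = -9*(I + j*I²) = -9*I - 9*j*I²)
(E(-2, 6⁴)*(-31))*x(-4, 3) = (-9*6⁴*(1 + 6⁴*(-2))*(-31))*(7 + 5*3) = (-9*1296*(1 + 1296*(-2))*(-31))*(7 + 15) = (-9*1296*(1 - 2592)*(-31))*22 = (-9*1296*(-2591)*(-31))*22 = (30221424*(-31))*22 = -936864144*22 = -20611011168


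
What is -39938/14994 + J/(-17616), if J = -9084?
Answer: -23639263/11005596 ≈ -2.1479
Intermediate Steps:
-39938/14994 + J/(-17616) = -39938/14994 - 9084/(-17616) = -39938*1/14994 - 9084*(-1/17616) = -19969/7497 + 757/1468 = -23639263/11005596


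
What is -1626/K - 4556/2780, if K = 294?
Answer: -244156/34055 ≈ -7.1695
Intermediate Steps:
-1626/K - 4556/2780 = -1626/294 - 4556/2780 = -1626*1/294 - 4556*1/2780 = -271/49 - 1139/695 = -244156/34055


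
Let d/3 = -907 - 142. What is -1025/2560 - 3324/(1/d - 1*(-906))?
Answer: -5940333641/1459804672 ≈ -4.0693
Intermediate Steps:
d = -3147 (d = 3*(-907 - 142) = 3*(-1049) = -3147)
-1025/2560 - 3324/(1/d - 1*(-906)) = -1025/2560 - 3324/(1/(-3147) - 1*(-906)) = -1025*1/2560 - 3324/(-1/3147 + 906) = -205/512 - 3324/2851181/3147 = -205/512 - 3324*3147/2851181 = -205/512 - 10460628/2851181 = -5940333641/1459804672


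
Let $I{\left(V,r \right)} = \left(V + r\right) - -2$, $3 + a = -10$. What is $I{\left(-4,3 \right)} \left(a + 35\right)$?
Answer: $22$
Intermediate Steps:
$a = -13$ ($a = -3 - 10 = -13$)
$I{\left(V,r \right)} = 2 + V + r$ ($I{\left(V,r \right)} = \left(V + r\right) + 2 = 2 + V + r$)
$I{\left(-4,3 \right)} \left(a + 35\right) = \left(2 - 4 + 3\right) \left(-13 + 35\right) = 1 \cdot 22 = 22$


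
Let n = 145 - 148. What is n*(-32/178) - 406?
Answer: -36086/89 ≈ -405.46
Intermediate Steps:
n = -3
n*(-32/178) - 406 = -(-96)/178 - 406 = -3*(-16/89) - 406 = 48/89 - 406 = -36086/89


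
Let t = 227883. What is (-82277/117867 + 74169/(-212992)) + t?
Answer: 5720914478988205/25104728064 ≈ 2.2788e+5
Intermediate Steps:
(-82277/117867 + 74169/(-212992)) + t = (-82277/117867 + 74169/(-212992)) + 227883 = (-82277*1/117867 + 74169*(-1/212992)) + 227883 = (-82277/117867 - 74169/212992) + 227883 = -26266420307/25104728064 + 227883 = 5720914478988205/25104728064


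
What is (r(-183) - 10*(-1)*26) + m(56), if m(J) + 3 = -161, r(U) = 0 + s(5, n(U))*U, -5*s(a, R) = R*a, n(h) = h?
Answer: -33393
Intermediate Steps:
s(a, R) = -R*a/5
r(U) = -U² (r(U) = 0 + (-⅕*U*5)*U = 0 + (-U)*U = 0 - U² = -U²)
m(J) = -164 (m(J) = -3 - 161 = -164)
(r(-183) - 10*(-1)*26) + m(56) = (-1*(-183)² - 10*(-1)*26) - 164 = (-1*33489 + 10*26) - 164 = (-33489 + 260) - 164 = -33229 - 164 = -33393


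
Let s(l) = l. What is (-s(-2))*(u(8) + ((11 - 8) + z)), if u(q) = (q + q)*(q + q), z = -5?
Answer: 508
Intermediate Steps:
u(q) = 4*q² (u(q) = (2*q)*(2*q) = 4*q²)
(-s(-2))*(u(8) + ((11 - 8) + z)) = (-1*(-2))*(4*8² + ((11 - 8) - 5)) = 2*(4*64 + (3 - 5)) = 2*(256 - 2) = 2*254 = 508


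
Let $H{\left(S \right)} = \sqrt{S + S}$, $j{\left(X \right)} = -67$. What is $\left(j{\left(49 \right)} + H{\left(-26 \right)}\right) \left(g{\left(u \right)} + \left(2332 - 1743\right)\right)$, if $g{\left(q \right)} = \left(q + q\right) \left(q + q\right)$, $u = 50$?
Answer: $-709463 + 21178 i \sqrt{13} \approx -7.0946 \cdot 10^{5} + 76358.0 i$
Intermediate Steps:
$H{\left(S \right)} = \sqrt{2} \sqrt{S}$ ($H{\left(S \right)} = \sqrt{2 S} = \sqrt{2} \sqrt{S}$)
$g{\left(q \right)} = 4 q^{2}$ ($g{\left(q \right)} = 2 q 2 q = 4 q^{2}$)
$\left(j{\left(49 \right)} + H{\left(-26 \right)}\right) \left(g{\left(u \right)} + \left(2332 - 1743\right)\right) = \left(-67 + \sqrt{2} \sqrt{-26}\right) \left(4 \cdot 50^{2} + \left(2332 - 1743\right)\right) = \left(-67 + \sqrt{2} i \sqrt{26}\right) \left(4 \cdot 2500 + 589\right) = \left(-67 + 2 i \sqrt{13}\right) \left(10000 + 589\right) = \left(-67 + 2 i \sqrt{13}\right) 10589 = -709463 + 21178 i \sqrt{13}$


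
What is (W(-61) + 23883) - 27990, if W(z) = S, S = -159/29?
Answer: -119262/29 ≈ -4112.5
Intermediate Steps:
S = -159/29 (S = -159*1/29 = -159/29 ≈ -5.4828)
W(z) = -159/29
(W(-61) + 23883) - 27990 = (-159/29 + 23883) - 27990 = 692448/29 - 27990 = -119262/29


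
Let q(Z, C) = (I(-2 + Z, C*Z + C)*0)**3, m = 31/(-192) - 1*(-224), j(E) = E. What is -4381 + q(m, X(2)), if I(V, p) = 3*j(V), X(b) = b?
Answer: -4381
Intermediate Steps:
m = 42977/192 (m = 31*(-1/192) + 224 = -31/192 + 224 = 42977/192 ≈ 223.84)
I(V, p) = 3*V
q(Z, C) = 0 (q(Z, C) = ((3*(-2 + Z))*0)**3 = ((-6 + 3*Z)*0)**3 = 0**3 = 0)
-4381 + q(m, X(2)) = -4381 + 0 = -4381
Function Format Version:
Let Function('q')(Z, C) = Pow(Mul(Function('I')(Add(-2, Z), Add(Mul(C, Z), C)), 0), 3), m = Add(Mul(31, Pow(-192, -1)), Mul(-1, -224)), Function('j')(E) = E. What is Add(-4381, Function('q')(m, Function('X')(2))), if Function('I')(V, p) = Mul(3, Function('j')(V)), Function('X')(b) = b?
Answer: -4381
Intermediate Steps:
m = Rational(42977, 192) (m = Add(Mul(31, Rational(-1, 192)), 224) = Add(Rational(-31, 192), 224) = Rational(42977, 192) ≈ 223.84)
Function('I')(V, p) = Mul(3, V)
Function('q')(Z, C) = 0 (Function('q')(Z, C) = Pow(Mul(Mul(3, Add(-2, Z)), 0), 3) = Pow(Mul(Add(-6, Mul(3, Z)), 0), 3) = Pow(0, 3) = 0)
Add(-4381, Function('q')(m, Function('X')(2))) = Add(-4381, 0) = -4381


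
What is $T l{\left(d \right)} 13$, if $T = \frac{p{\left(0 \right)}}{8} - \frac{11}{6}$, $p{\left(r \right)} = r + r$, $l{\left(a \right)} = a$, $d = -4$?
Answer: $\frac{286}{3} \approx 95.333$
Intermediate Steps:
$p{\left(r \right)} = 2 r$
$T = - \frac{11}{6}$ ($T = \frac{2 \cdot 0}{8} - \frac{11}{6} = 0 \cdot \frac{1}{8} - \frac{11}{6} = 0 - \frac{11}{6} = - \frac{11}{6} \approx -1.8333$)
$T l{\left(d \right)} 13 = \left(- \frac{11}{6}\right) \left(-4\right) 13 = \frac{22}{3} \cdot 13 = \frac{286}{3}$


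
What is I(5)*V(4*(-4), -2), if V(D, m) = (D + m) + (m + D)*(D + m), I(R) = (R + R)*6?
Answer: 18360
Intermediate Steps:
I(R) = 12*R (I(R) = (2*R)*6 = 12*R)
V(D, m) = D + m + (D + m)² (V(D, m) = (D + m) + (D + m)*(D + m) = (D + m) + (D + m)² = D + m + (D + m)²)
I(5)*V(4*(-4), -2) = (12*5)*(4*(-4) - 2 + (4*(-4) - 2)²) = 60*(-16 - 2 + (-16 - 2)²) = 60*(-16 - 2 + (-18)²) = 60*(-16 - 2 + 324) = 60*306 = 18360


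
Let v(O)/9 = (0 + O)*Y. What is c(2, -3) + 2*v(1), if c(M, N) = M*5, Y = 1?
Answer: 28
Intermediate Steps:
v(O) = 9*O (v(O) = 9*((0 + O)*1) = 9*(O*1) = 9*O)
c(M, N) = 5*M
c(2, -3) + 2*v(1) = 5*2 + 2*(9*1) = 10 + 2*9 = 10 + 18 = 28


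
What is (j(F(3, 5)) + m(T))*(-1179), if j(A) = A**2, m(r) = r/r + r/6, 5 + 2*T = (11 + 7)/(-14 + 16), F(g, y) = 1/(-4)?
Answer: -26331/16 ≈ -1645.7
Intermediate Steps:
F(g, y) = -1/4
T = 2 (T = -5/2 + ((11 + 7)/(-14 + 16))/2 = -5/2 + (18/2)/2 = -5/2 + (18*(1/2))/2 = -5/2 + (1/2)*9 = -5/2 + 9/2 = 2)
m(r) = 1 + r/6 (m(r) = 1 + r*(1/6) = 1 + r/6)
(j(F(3, 5)) + m(T))*(-1179) = ((-1/4)**2 + (1 + (1/6)*2))*(-1179) = (1/16 + (1 + 1/3))*(-1179) = (1/16 + 4/3)*(-1179) = (67/48)*(-1179) = -26331/16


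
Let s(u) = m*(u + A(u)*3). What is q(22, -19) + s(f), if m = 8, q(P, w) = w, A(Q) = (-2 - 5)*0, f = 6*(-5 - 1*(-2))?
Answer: -163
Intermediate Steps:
f = -18 (f = 6*(-5 + 2) = 6*(-3) = -18)
A(Q) = 0 (A(Q) = -7*0 = 0)
s(u) = 8*u (s(u) = 8*(u + 0*3) = 8*(u + 0) = 8*u)
q(22, -19) + s(f) = -19 + 8*(-18) = -19 - 144 = -163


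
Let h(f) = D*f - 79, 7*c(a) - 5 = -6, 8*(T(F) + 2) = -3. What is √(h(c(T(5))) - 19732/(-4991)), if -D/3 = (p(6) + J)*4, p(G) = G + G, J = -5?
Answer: I*√1570493015/4991 ≈ 7.9402*I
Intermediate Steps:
p(G) = 2*G
T(F) = -19/8 (T(F) = -2 + (⅛)*(-3) = -2 - 3/8 = -19/8)
c(a) = -⅐ (c(a) = 5/7 + (⅐)*(-6) = 5/7 - 6/7 = -⅐)
D = -84 (D = -3*(2*6 - 5)*4 = -3*(12 - 5)*4 = -21*4 = -3*28 = -84)
h(f) = -79 - 84*f (h(f) = -84*f - 79 = -79 - 84*f)
√(h(c(T(5))) - 19732/(-4991)) = √((-79 - 84*(-⅐)) - 19732/(-4991)) = √((-79 + 12) - 19732*(-1/4991)) = √(-67 + 19732/4991) = √(-314665/4991) = I*√1570493015/4991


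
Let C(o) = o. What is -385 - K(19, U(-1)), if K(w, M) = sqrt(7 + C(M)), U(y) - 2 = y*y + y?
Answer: -388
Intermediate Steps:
U(y) = 2 + y + y**2 (U(y) = 2 + (y*y + y) = 2 + (y**2 + y) = 2 + (y + y**2) = 2 + y + y**2)
K(w, M) = sqrt(7 + M)
-385 - K(19, U(-1)) = -385 - sqrt(7 + (2 - 1 + (-1)**2)) = -385 - sqrt(7 + (2 - 1 + 1)) = -385 - sqrt(7 + 2) = -385 - sqrt(9) = -385 - 1*3 = -385 - 3 = -388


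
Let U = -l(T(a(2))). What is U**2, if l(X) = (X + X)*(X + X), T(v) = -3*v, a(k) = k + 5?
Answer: 3111696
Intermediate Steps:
a(k) = 5 + k
l(X) = 4*X**2 (l(X) = (2*X)*(2*X) = 4*X**2)
U = -1764 (U = -4*(-3*(5 + 2))**2 = -4*(-3*7)**2 = -4*(-21)**2 = -4*441 = -1*1764 = -1764)
U**2 = (-1764)**2 = 3111696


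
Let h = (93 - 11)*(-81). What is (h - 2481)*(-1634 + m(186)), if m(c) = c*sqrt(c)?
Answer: 14906982 - 1696878*sqrt(186) ≈ -8.2354e+6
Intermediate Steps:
m(c) = c**(3/2)
h = -6642 (h = 82*(-81) = -6642)
(h - 2481)*(-1634 + m(186)) = (-6642 - 2481)*(-1634 + 186**(3/2)) = -9123*(-1634 + 186*sqrt(186)) = 14906982 - 1696878*sqrt(186)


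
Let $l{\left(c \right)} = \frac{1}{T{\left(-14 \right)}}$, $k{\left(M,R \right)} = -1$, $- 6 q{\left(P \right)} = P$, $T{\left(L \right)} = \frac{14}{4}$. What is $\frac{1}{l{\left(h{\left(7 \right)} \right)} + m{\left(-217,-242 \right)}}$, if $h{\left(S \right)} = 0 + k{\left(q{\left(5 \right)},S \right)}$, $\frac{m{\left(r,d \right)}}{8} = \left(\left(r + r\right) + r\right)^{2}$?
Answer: $\frac{7}{23732858} \approx 2.9495 \cdot 10^{-7}$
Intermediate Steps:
$T{\left(L \right)} = \frac{7}{2}$ ($T{\left(L \right)} = 14 \cdot \frac{1}{4} = \frac{7}{2}$)
$q{\left(P \right)} = - \frac{P}{6}$
$m{\left(r,d \right)} = 72 r^{2}$ ($m{\left(r,d \right)} = 8 \left(\left(r + r\right) + r\right)^{2} = 8 \left(2 r + r\right)^{2} = 8 \left(3 r\right)^{2} = 8 \cdot 9 r^{2} = 72 r^{2}$)
$h{\left(S \right)} = -1$ ($h{\left(S \right)} = 0 - 1 = -1$)
$l{\left(c \right)} = \frac{2}{7}$ ($l{\left(c \right)} = \frac{1}{\frac{7}{2}} = \frac{2}{7}$)
$\frac{1}{l{\left(h{\left(7 \right)} \right)} + m{\left(-217,-242 \right)}} = \frac{1}{\frac{2}{7} + 72 \left(-217\right)^{2}} = \frac{1}{\frac{2}{7} + 72 \cdot 47089} = \frac{1}{\frac{2}{7} + 3390408} = \frac{1}{\frac{23732858}{7}} = \frac{7}{23732858}$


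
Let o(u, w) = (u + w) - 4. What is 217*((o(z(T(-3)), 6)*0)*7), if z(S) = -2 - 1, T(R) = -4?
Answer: 0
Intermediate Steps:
z(S) = -3
o(u, w) = -4 + u + w
217*((o(z(T(-3)), 6)*0)*7) = 217*(((-4 - 3 + 6)*0)*7) = 217*(-1*0*7) = 217*(0*7) = 217*0 = 0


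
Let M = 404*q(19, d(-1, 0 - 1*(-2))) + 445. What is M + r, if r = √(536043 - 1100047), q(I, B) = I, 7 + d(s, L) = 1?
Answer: 8121 + 2*I*√141001 ≈ 8121.0 + 751.0*I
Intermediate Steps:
d(s, L) = -6 (d(s, L) = -7 + 1 = -6)
M = 8121 (M = 404*19 + 445 = 7676 + 445 = 8121)
r = 2*I*√141001 (r = √(-564004) = 2*I*√141001 ≈ 751.0*I)
M + r = 8121 + 2*I*√141001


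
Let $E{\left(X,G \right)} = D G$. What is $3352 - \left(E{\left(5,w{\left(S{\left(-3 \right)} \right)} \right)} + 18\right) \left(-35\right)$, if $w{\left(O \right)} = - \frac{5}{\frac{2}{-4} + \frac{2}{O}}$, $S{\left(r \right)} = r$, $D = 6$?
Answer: $4882$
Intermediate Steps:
$w{\left(O \right)} = - \frac{5}{- \frac{1}{2} + \frac{2}{O}}$ ($w{\left(O \right)} = - \frac{5}{2 \left(- \frac{1}{4}\right) + \frac{2}{O}} = - \frac{5}{- \frac{1}{2} + \frac{2}{O}}$)
$E{\left(X,G \right)} = 6 G$
$3352 - \left(E{\left(5,w{\left(S{\left(-3 \right)} \right)} \right)} + 18\right) \left(-35\right) = 3352 - \left(6 \cdot 10 \left(-3\right) \frac{1}{-4 - 3} + 18\right) \left(-35\right) = 3352 - \left(6 \cdot 10 \left(-3\right) \frac{1}{-7} + 18\right) \left(-35\right) = 3352 - \left(6 \cdot 10 \left(-3\right) \left(- \frac{1}{7}\right) + 18\right) \left(-35\right) = 3352 - \left(6 \cdot \frac{30}{7} + 18\right) \left(-35\right) = 3352 - \left(\frac{180}{7} + 18\right) \left(-35\right) = 3352 - \frac{306}{7} \left(-35\right) = 3352 - -1530 = 3352 + 1530 = 4882$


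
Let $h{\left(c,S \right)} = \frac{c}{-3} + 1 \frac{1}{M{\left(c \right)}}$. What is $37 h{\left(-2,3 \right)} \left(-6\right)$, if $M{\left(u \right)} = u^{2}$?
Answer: $- \frac{407}{2} \approx -203.5$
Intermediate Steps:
$h{\left(c,S \right)} = \frac{1}{c^{2}} - \frac{c}{3}$ ($h{\left(c,S \right)} = \frac{c}{-3} + 1 \frac{1}{c^{2}} = c \left(- \frac{1}{3}\right) + 1 \frac{1}{c^{2}} = - \frac{c}{3} + \frac{1}{c^{2}} = \frac{1}{c^{2}} - \frac{c}{3}$)
$37 h{\left(-2,3 \right)} \left(-6\right) = 37 \left(\frac{1}{4} - - \frac{2}{3}\right) \left(-6\right) = 37 \left(\frac{1}{4} + \frac{2}{3}\right) \left(-6\right) = 37 \cdot \frac{11}{12} \left(-6\right) = \frac{407}{12} \left(-6\right) = - \frac{407}{2}$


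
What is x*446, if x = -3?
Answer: -1338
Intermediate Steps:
x*446 = -3*446 = -1338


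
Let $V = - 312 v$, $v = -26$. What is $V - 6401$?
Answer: $1711$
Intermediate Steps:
$V = 8112$ ($V = \left(-312\right) \left(-26\right) = 8112$)
$V - 6401 = 8112 - 6401 = 1711$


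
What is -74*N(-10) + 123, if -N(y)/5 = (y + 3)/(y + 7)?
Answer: 2959/3 ≈ 986.33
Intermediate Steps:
N(y) = -5*(3 + y)/(7 + y) (N(y) = -5*(y + 3)/(y + 7) = -5*(3 + y)/(7 + y))
-74*N(-10) + 123 = -370*(-3 - 1*(-10))/(7 - 10) + 123 = -370*(-3 + 10)/(-3) + 123 = -370*(-1)*7/3 + 123 = -74*(-35/3) + 123 = 2590/3 + 123 = 2959/3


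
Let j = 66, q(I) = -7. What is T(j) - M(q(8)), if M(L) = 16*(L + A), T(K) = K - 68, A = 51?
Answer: -706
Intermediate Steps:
T(K) = -68 + K
M(L) = 816 + 16*L (M(L) = 16*(L + 51) = 16*(51 + L) = 816 + 16*L)
T(j) - M(q(8)) = (-68 + 66) - (816 + 16*(-7)) = -2 - (816 - 112) = -2 - 1*704 = -2 - 704 = -706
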